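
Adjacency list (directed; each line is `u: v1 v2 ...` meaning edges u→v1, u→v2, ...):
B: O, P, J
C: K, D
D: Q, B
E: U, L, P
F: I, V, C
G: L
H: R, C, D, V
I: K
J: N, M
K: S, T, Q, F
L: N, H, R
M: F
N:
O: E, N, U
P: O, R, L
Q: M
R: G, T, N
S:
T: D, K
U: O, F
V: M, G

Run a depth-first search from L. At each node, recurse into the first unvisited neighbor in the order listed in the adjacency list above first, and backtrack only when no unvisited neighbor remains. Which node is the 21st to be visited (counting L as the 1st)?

Visit L
L → N
L → H
H → R
R → G
R → T
T → D
D → Q
Q → M
M → F
F → I
I → K
K → S
F → V
F → C
D → B
B → O
O → E
E → U
E → P
B → J

Visit order: L, N, H, R, G, T, D, Q, M, F, I, K, S, V, C, B, O, E, U, P, J

J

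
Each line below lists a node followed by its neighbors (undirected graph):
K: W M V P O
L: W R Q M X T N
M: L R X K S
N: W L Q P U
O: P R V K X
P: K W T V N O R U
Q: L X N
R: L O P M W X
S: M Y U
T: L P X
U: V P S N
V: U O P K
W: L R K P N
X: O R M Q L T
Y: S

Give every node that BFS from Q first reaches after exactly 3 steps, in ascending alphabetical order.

K, S, V

Level 0: Q
Level 1: L, N, X
Level 2: M, O, P, R, T, U, W
Level 3: K, S, V
Level 4: Y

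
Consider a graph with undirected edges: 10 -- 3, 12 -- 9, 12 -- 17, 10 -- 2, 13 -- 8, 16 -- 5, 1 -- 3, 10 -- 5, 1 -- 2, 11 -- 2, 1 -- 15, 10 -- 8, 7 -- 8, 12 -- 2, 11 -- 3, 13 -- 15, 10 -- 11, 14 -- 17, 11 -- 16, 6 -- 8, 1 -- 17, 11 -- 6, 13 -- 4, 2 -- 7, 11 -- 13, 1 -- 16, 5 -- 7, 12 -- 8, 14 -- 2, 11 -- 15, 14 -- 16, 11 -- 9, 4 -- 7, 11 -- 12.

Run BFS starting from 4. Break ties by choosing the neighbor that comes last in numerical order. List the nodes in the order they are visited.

Visit 4; enqueue 13, 7 → queue [13, 7]
Visit 13; enqueue 15, 11, 8 → queue [7, 15, 11, 8]
Visit 7; enqueue 5, 2 → queue [15, 11, 8, 5, 2]
Visit 15; enqueue 1 → queue [11, 8, 5, 2, 1]
Visit 11; enqueue 16, 12, 10, 9, 6, 3 → queue [8, 5, 2, 1, 16, 12, 10, 9, 6, 3]
Visit 8 → queue [5, 2, 1, 16, 12, 10, 9, 6, 3]
Visit 5 → queue [2, 1, 16, 12, 10, 9, 6, 3]
Visit 2; enqueue 14 → queue [1, 16, 12, 10, 9, 6, 3, 14]
Visit 1; enqueue 17 → queue [16, 12, 10, 9, 6, 3, 14, 17]
Visit 16 → queue [12, 10, 9, 6, 3, 14, 17]
Visit 12 → queue [10, 9, 6, 3, 14, 17]
Visit 10 → queue [9, 6, 3, 14, 17]
Visit 9 → queue [6, 3, 14, 17]
Visit 6 → queue [3, 14, 17]
Visit 3 → queue [14, 17]
Visit 14 → queue [17]
Visit 17 → queue []

4, 13, 7, 15, 11, 8, 5, 2, 1, 16, 12, 10, 9, 6, 3, 14, 17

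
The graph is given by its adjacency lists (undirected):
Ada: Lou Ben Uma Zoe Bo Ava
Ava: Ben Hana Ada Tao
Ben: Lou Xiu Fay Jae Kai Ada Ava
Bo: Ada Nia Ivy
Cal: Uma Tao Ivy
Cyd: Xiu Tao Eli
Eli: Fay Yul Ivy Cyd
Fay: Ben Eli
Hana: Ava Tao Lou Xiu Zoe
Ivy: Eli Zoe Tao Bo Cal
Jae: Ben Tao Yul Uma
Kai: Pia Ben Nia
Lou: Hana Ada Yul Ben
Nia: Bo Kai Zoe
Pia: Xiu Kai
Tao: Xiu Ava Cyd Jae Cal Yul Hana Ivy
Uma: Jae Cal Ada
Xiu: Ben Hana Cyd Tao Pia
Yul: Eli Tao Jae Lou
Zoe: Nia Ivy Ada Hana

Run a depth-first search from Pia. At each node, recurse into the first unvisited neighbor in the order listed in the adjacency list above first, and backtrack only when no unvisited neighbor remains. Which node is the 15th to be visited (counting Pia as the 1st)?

Ivy

Visit Pia
Pia → Xiu
Xiu → Ben
Ben → Lou
Lou → Hana
Hana → Ava
Ava → Ada
Ada → Uma
Uma → Jae
Jae → Tao
Tao → Cyd
Cyd → Eli
Eli → Fay
Eli → Yul
Eli → Ivy
Ivy → Zoe
Zoe → Nia
Nia → Bo
Nia → Kai
Ivy → Cal

Visit order: Pia, Xiu, Ben, Lou, Hana, Ava, Ada, Uma, Jae, Tao, Cyd, Eli, Fay, Yul, Ivy, Zoe, Nia, Bo, Kai, Cal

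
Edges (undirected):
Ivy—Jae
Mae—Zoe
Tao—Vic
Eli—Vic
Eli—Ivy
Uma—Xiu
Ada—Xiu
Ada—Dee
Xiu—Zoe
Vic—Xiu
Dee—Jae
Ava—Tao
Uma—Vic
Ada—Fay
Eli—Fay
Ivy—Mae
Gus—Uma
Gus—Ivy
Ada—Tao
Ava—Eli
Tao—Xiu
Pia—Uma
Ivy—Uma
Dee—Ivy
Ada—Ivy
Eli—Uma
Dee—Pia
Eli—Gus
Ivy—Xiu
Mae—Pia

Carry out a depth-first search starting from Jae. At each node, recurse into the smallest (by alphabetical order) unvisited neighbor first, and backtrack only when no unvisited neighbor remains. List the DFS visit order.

Visit Jae
Jae → Dee
Dee → Ada
Ada → Fay
Fay → Eli
Eli → Ava
Ava → Tao
Tao → Vic
Vic → Uma
Uma → Gus
Gus → Ivy
Ivy → Mae
Mae → Pia
Mae → Zoe
Zoe → Xiu

Jae → Dee → Ada → Fay → Eli → Ava → Tao → Vic → Uma → Gus → Ivy → Mae → Pia → Zoe → Xiu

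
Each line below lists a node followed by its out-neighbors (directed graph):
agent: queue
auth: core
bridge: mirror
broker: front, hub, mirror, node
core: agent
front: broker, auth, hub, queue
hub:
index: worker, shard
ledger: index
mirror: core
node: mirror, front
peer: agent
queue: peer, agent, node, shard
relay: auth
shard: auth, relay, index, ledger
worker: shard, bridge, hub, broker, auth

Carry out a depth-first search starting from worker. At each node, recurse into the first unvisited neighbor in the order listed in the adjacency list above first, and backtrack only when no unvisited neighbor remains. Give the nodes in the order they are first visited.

Visit worker
worker → shard
shard → auth
auth → core
core → agent
agent → queue
queue → peer
queue → node
node → mirror
node → front
front → broker
broker → hub
shard → relay
shard → index
shard → ledger
worker → bridge

worker → shard → auth → core → agent → queue → peer → node → mirror → front → broker → hub → relay → index → ledger → bridge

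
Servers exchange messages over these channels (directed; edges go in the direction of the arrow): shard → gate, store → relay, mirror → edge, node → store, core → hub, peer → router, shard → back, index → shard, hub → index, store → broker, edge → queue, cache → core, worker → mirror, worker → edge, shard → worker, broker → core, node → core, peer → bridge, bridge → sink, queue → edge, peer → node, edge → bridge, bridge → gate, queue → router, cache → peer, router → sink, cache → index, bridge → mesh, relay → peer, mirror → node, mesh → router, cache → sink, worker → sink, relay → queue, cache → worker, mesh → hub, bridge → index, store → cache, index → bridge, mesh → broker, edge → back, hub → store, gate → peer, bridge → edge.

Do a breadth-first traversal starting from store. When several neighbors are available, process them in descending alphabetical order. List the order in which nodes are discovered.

Visit store; enqueue relay, cache, broker → queue [relay, cache, broker]
Visit relay; enqueue queue, peer → queue [cache, broker, queue, peer]
Visit cache; enqueue worker, sink, index, core → queue [broker, queue, peer, worker, sink, index, core]
Visit broker → queue [queue, peer, worker, sink, index, core]
Visit queue; enqueue router, edge → queue [peer, worker, sink, index, core, router, edge]
Visit peer; enqueue node, bridge → queue [worker, sink, index, core, router, edge, node, bridge]
Visit worker; enqueue mirror → queue [sink, index, core, router, edge, node, bridge, mirror]
Visit sink → queue [index, core, router, edge, node, bridge, mirror]
Visit index; enqueue shard → queue [core, router, edge, node, bridge, mirror, shard]
Visit core; enqueue hub → queue [router, edge, node, bridge, mirror, shard, hub]
Visit router → queue [edge, node, bridge, mirror, shard, hub]
Visit edge; enqueue back → queue [node, bridge, mirror, shard, hub, back]
Visit node → queue [bridge, mirror, shard, hub, back]
Visit bridge; enqueue mesh, gate → queue [mirror, shard, hub, back, mesh, gate]
Visit mirror → queue [shard, hub, back, mesh, gate]
Visit shard → queue [hub, back, mesh, gate]
Visit hub → queue [back, mesh, gate]
Visit back → queue [mesh, gate]
Visit mesh → queue [gate]
Visit gate → queue []

store relay cache broker queue peer worker sink index core router edge node bridge mirror shard hub back mesh gate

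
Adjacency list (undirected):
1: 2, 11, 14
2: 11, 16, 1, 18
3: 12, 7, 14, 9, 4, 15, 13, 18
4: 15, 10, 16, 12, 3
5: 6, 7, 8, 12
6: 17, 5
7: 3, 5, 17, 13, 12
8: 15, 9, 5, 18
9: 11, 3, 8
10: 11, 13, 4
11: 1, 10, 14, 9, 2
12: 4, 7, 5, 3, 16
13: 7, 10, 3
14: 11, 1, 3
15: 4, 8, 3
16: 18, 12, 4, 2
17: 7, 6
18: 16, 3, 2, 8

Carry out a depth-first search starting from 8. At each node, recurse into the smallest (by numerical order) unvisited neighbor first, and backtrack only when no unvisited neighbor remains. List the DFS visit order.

Visit 8
8 → 5
5 → 6
6 → 17
17 → 7
7 → 3
3 → 4
4 → 10
10 → 11
11 → 1
1 → 2
2 → 16
16 → 12
16 → 18
1 → 14
11 → 9
10 → 13
4 → 15

8 5 6 17 7 3 4 10 11 1 2 16 12 18 14 9 13 15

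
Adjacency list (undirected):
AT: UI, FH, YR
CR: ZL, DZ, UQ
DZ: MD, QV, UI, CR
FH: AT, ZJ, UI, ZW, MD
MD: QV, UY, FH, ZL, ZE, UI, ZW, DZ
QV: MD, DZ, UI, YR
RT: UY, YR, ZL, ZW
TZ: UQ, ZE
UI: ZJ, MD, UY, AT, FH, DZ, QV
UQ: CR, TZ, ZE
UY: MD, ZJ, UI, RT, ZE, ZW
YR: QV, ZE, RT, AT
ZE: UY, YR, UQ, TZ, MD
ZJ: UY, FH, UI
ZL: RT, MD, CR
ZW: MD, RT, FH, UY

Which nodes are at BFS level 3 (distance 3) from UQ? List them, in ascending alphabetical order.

Level 0: UQ
Level 1: CR, TZ, ZE
Level 2: DZ, MD, UY, YR, ZL
Level 3: AT, FH, QV, RT, UI, ZJ, ZW

AT, FH, QV, RT, UI, ZJ, ZW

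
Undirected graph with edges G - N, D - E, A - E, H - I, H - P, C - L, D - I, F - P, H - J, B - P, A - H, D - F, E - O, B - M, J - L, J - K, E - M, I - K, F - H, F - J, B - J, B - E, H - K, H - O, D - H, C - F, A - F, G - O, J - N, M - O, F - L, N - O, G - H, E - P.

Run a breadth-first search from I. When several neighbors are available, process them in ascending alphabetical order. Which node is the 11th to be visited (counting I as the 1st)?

P

Visit I; enqueue D, H, K → queue [D, H, K]
Visit D; enqueue E, F → queue [H, K, E, F]
Visit H; enqueue A, G, J, O, P → queue [K, E, F, A, G, J, O, P]
Visit K → queue [E, F, A, G, J, O, P]
Visit E; enqueue B, M → queue [F, A, G, J, O, P, B, M]
Visit F; enqueue C, L → queue [A, G, J, O, P, B, M, C, L]
Visit A → queue [G, J, O, P, B, M, C, L]
Visit G; enqueue N → queue [J, O, P, B, M, C, L, N]
Visit J → queue [O, P, B, M, C, L, N]
Visit O → queue [P, B, M, C, L, N]
Visit P → queue [B, M, C, L, N]
Visit B → queue [M, C, L, N]
Visit M → queue [C, L, N]
Visit C → queue [L, N]
Visit L → queue [N]
Visit N → queue []

Visit order: I, D, H, K, E, F, A, G, J, O, P, B, M, C, L, N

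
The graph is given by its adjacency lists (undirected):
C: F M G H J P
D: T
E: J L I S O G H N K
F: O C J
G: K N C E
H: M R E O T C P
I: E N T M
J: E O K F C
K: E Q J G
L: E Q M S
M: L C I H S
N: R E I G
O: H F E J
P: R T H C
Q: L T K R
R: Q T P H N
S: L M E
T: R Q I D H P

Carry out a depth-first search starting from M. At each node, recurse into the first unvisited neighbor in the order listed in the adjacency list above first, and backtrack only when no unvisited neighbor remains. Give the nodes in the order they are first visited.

Visit M
M → L
L → E
E → J
J → O
O → H
H → R
R → Q
Q → T
T → I
I → N
N → G
G → K
G → C
C → F
C → P
T → D
E → S

M -> L -> E -> J -> O -> H -> R -> Q -> T -> I -> N -> G -> K -> C -> F -> P -> D -> S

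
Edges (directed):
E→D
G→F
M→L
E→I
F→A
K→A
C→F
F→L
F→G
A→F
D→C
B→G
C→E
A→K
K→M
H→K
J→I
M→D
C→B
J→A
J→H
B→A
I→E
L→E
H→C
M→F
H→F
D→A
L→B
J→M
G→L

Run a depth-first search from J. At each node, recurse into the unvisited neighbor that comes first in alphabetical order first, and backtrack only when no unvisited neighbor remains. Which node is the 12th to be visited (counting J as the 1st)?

M

Visit J
J → A
A → F
F → G
G → L
L → B
L → E
E → D
D → C
E → I
A → K
K → M
J → H

Visit order: J, A, F, G, L, B, E, D, C, I, K, M, H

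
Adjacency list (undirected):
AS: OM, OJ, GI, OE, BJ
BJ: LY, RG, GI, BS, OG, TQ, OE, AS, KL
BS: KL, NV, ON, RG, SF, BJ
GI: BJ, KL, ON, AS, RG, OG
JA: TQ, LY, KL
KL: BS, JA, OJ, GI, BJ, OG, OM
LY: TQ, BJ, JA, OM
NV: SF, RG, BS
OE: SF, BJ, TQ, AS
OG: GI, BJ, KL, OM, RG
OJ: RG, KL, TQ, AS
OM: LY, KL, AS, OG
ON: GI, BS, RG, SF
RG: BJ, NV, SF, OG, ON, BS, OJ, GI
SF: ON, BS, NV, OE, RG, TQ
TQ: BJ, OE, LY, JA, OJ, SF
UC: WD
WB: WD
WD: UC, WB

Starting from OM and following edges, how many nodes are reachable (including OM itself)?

16

BFS from OM visits: OM, LY, KL, AS, OG, TQ, BJ, JA, BS, OJ, GI, OE, RG, SF, NV, ON
Reachable nodes: 16 of 19 total.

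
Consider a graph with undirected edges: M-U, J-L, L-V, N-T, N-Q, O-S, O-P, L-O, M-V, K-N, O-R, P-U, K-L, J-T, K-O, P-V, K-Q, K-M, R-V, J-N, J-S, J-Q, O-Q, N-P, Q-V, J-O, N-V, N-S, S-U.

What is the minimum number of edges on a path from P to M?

2

Level 0: P
Level 1: N, O, U, V
Level 2: J, K, L, M, Q, R, S, T
M first appears at level 2.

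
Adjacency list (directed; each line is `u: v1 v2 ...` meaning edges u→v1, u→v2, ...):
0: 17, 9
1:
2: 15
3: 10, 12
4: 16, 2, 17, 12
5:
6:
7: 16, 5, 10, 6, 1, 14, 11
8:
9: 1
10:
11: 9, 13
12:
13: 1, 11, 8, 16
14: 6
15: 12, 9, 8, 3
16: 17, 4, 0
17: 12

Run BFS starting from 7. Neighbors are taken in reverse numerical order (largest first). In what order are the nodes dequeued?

7 -> 16 -> 14 -> 11 -> 10 -> 6 -> 5 -> 1 -> 17 -> 4 -> 0 -> 13 -> 9 -> 12 -> 2 -> 8 -> 15 -> 3

Visit 7; enqueue 16, 14, 11, 10, 6, 5, 1 → queue [16, 14, 11, 10, 6, 5, 1]
Visit 16; enqueue 17, 4, 0 → queue [14, 11, 10, 6, 5, 1, 17, 4, 0]
Visit 14 → queue [11, 10, 6, 5, 1, 17, 4, 0]
Visit 11; enqueue 13, 9 → queue [10, 6, 5, 1, 17, 4, 0, 13, 9]
Visit 10 → queue [6, 5, 1, 17, 4, 0, 13, 9]
Visit 6 → queue [5, 1, 17, 4, 0, 13, 9]
Visit 5 → queue [1, 17, 4, 0, 13, 9]
Visit 1 → queue [17, 4, 0, 13, 9]
Visit 17; enqueue 12 → queue [4, 0, 13, 9, 12]
Visit 4; enqueue 2 → queue [0, 13, 9, 12, 2]
Visit 0 → queue [13, 9, 12, 2]
Visit 13; enqueue 8 → queue [9, 12, 2, 8]
Visit 9 → queue [12, 2, 8]
Visit 12 → queue [2, 8]
Visit 2; enqueue 15 → queue [8, 15]
Visit 8 → queue [15]
Visit 15; enqueue 3 → queue [3]
Visit 3 → queue []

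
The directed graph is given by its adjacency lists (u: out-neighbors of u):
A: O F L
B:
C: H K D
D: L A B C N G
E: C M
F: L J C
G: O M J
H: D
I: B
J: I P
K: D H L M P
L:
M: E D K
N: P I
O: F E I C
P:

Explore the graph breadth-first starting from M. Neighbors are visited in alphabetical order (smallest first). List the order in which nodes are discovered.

M -> D -> E -> K -> A -> B -> C -> G -> L -> N -> H -> P -> F -> O -> J -> I

Visit M; enqueue D, E, K → queue [D, E, K]
Visit D; enqueue A, B, C, G, L, N → queue [E, K, A, B, C, G, L, N]
Visit E → queue [K, A, B, C, G, L, N]
Visit K; enqueue H, P → queue [A, B, C, G, L, N, H, P]
Visit A; enqueue F, O → queue [B, C, G, L, N, H, P, F, O]
Visit B → queue [C, G, L, N, H, P, F, O]
Visit C → queue [G, L, N, H, P, F, O]
Visit G; enqueue J → queue [L, N, H, P, F, O, J]
Visit L → queue [N, H, P, F, O, J]
Visit N; enqueue I → queue [H, P, F, O, J, I]
Visit H → queue [P, F, O, J, I]
Visit P → queue [F, O, J, I]
Visit F → queue [O, J, I]
Visit O → queue [J, I]
Visit J → queue [I]
Visit I → queue []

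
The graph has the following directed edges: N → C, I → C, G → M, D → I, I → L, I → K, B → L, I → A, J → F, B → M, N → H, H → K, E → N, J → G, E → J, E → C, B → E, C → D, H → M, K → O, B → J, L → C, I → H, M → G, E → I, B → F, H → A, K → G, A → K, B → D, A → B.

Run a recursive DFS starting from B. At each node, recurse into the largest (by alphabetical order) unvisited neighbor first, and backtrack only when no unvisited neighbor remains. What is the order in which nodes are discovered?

Visit B
B → M
M → G
B → L
L → C
C → D
D → I
I → K
K → O
I → H
H → A
B → J
J → F
B → E
E → N

B → M → G → L → C → D → I → K → O → H → A → J → F → E → N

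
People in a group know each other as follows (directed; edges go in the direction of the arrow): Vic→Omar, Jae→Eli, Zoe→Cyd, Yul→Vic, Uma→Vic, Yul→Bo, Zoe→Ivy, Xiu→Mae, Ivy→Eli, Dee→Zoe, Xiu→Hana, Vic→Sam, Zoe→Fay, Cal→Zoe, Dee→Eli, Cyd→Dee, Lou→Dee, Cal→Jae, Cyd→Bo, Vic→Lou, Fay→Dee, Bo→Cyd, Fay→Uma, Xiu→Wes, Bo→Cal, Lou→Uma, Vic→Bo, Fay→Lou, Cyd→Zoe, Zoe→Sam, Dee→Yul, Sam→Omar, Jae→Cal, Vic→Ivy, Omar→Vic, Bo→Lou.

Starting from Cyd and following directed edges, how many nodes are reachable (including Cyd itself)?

15

BFS from Cyd visits: Cyd, Bo, Dee, Zoe, Cal, Lou, Eli, Yul, Fay, Ivy, Sam, Jae, Uma, Vic, Omar
Reachable nodes: 15 of 19 total.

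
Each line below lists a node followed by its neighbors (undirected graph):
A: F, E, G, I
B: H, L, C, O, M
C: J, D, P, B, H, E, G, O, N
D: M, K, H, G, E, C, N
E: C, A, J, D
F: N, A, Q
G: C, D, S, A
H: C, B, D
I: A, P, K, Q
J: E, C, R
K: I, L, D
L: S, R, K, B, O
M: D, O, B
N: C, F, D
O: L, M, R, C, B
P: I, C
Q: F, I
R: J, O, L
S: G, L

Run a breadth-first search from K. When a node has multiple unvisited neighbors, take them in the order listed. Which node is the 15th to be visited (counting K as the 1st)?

E

Visit K; enqueue I, L, D → queue [I, L, D]
Visit I; enqueue A, P, Q → queue [L, D, A, P, Q]
Visit L; enqueue S, R, B, O → queue [D, A, P, Q, S, R, B, O]
Visit D; enqueue M, H, G, E, C, N → queue [A, P, Q, S, R, B, O, M, H, G, E, C, N]
Visit A; enqueue F → queue [P, Q, S, R, B, O, M, H, G, E, C, N, F]
Visit P → queue [Q, S, R, B, O, M, H, G, E, C, N, F]
Visit Q → queue [S, R, B, O, M, H, G, E, C, N, F]
Visit S → queue [R, B, O, M, H, G, E, C, N, F]
Visit R; enqueue J → queue [B, O, M, H, G, E, C, N, F, J]
Visit B → queue [O, M, H, G, E, C, N, F, J]
Visit O → queue [M, H, G, E, C, N, F, J]
Visit M → queue [H, G, E, C, N, F, J]
Visit H → queue [G, E, C, N, F, J]
Visit G → queue [E, C, N, F, J]
Visit E → queue [C, N, F, J]
Visit C → queue [N, F, J]
Visit N → queue [F, J]
Visit F → queue [J]
Visit J → queue []

Visit order: K, I, L, D, A, P, Q, S, R, B, O, M, H, G, E, C, N, F, J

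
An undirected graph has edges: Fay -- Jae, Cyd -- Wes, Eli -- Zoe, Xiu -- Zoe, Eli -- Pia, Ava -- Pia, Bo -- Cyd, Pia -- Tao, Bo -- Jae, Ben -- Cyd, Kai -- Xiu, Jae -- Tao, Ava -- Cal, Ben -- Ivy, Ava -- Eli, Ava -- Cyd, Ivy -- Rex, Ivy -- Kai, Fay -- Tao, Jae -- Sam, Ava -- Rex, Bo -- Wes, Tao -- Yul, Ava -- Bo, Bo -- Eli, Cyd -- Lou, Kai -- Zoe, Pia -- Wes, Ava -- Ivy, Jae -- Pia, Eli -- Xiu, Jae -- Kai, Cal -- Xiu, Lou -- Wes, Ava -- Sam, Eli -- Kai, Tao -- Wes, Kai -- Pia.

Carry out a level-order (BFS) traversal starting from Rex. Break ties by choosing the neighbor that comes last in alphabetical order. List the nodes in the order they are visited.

Visit Rex; enqueue Ivy, Ava → queue [Ivy, Ava]
Visit Ivy; enqueue Kai, Ben → queue [Ava, Kai, Ben]
Visit Ava; enqueue Sam, Pia, Eli, Cyd, Cal, Bo → queue [Kai, Ben, Sam, Pia, Eli, Cyd, Cal, Bo]
Visit Kai; enqueue Zoe, Xiu, Jae → queue [Ben, Sam, Pia, Eli, Cyd, Cal, Bo, Zoe, Xiu, Jae]
Visit Ben → queue [Sam, Pia, Eli, Cyd, Cal, Bo, Zoe, Xiu, Jae]
Visit Sam → queue [Pia, Eli, Cyd, Cal, Bo, Zoe, Xiu, Jae]
Visit Pia; enqueue Wes, Tao → queue [Eli, Cyd, Cal, Bo, Zoe, Xiu, Jae, Wes, Tao]
Visit Eli → queue [Cyd, Cal, Bo, Zoe, Xiu, Jae, Wes, Tao]
Visit Cyd; enqueue Lou → queue [Cal, Bo, Zoe, Xiu, Jae, Wes, Tao, Lou]
Visit Cal → queue [Bo, Zoe, Xiu, Jae, Wes, Tao, Lou]
Visit Bo → queue [Zoe, Xiu, Jae, Wes, Tao, Lou]
Visit Zoe → queue [Xiu, Jae, Wes, Tao, Lou]
Visit Xiu → queue [Jae, Wes, Tao, Lou]
Visit Jae; enqueue Fay → queue [Wes, Tao, Lou, Fay]
Visit Wes → queue [Tao, Lou, Fay]
Visit Tao; enqueue Yul → queue [Lou, Fay, Yul]
Visit Lou → queue [Fay, Yul]
Visit Fay → queue [Yul]
Visit Yul → queue []

Rex, Ivy, Ava, Kai, Ben, Sam, Pia, Eli, Cyd, Cal, Bo, Zoe, Xiu, Jae, Wes, Tao, Lou, Fay, Yul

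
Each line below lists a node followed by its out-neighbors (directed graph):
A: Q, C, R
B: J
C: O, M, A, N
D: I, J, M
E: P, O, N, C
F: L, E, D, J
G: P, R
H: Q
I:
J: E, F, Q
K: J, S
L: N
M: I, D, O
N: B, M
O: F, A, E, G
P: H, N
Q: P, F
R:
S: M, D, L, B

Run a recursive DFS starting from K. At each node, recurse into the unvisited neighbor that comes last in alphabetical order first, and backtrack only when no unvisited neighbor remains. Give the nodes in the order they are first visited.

Visit K
K → S
S → M
M → O
O → G
G → R
G → P
P → N
N → B
B → J
J → Q
Q → F
F → L
F → E
E → C
C → A
F → D
D → I
P → H

K S M O G R P N B J Q F L E C A D I H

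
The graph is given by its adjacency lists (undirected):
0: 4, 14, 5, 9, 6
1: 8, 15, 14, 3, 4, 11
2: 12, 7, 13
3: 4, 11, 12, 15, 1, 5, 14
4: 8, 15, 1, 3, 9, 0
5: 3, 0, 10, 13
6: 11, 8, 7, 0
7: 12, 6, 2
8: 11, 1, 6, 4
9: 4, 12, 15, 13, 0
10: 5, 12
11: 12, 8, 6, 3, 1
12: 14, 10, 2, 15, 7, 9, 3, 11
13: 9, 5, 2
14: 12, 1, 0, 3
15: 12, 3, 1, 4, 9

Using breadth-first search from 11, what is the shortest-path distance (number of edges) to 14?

Level 0: 11
Level 1: 1, 3, 6, 8, 12
Level 2: 0, 2, 4, 5, 7, 9, 10, 14, 15
Level 3: 13
14 first appears at level 2.

2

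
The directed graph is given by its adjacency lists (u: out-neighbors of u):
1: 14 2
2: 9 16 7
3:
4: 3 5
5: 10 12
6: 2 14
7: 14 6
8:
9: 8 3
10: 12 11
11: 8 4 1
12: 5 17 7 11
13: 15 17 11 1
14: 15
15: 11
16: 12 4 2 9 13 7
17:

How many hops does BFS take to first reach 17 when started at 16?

2

Level 0: 16
Level 1: 2, 4, 7, 9, 12, 13
Level 2: 1, 3, 5, 6, 8, 11, 14, 15, 17
Level 3: 10
17 first appears at level 2.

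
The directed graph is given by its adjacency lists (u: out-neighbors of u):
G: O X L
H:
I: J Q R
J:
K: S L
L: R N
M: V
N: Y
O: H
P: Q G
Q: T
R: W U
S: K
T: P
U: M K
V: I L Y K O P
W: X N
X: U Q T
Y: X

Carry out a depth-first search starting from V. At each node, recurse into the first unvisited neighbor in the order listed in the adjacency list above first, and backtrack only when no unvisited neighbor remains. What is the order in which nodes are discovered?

Visit V
V → I
I → J
I → Q
Q → T
T → P
P → G
G → O
O → H
G → X
X → U
U → M
U → K
K → S
K → L
L → R
R → W
W → N
N → Y

V, I, J, Q, T, P, G, O, H, X, U, M, K, S, L, R, W, N, Y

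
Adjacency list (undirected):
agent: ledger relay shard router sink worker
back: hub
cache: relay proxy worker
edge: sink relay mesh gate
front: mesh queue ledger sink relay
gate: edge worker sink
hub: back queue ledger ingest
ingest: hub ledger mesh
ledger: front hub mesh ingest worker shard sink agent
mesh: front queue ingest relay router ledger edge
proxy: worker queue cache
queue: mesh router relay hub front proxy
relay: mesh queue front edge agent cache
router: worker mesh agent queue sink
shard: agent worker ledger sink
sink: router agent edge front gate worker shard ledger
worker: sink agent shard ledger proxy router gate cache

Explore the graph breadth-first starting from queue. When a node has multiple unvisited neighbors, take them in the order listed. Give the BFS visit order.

queue -> mesh -> router -> relay -> hub -> front -> proxy -> ingest -> ledger -> edge -> worker -> agent -> sink -> cache -> back -> shard -> gate

Visit queue; enqueue mesh, router, relay, hub, front, proxy → queue [mesh, router, relay, hub, front, proxy]
Visit mesh; enqueue ingest, ledger, edge → queue [router, relay, hub, front, proxy, ingest, ledger, edge]
Visit router; enqueue worker, agent, sink → queue [relay, hub, front, proxy, ingest, ledger, edge, worker, agent, sink]
Visit relay; enqueue cache → queue [hub, front, proxy, ingest, ledger, edge, worker, agent, sink, cache]
Visit hub; enqueue back → queue [front, proxy, ingest, ledger, edge, worker, agent, sink, cache, back]
Visit front → queue [proxy, ingest, ledger, edge, worker, agent, sink, cache, back]
Visit proxy → queue [ingest, ledger, edge, worker, agent, sink, cache, back]
Visit ingest → queue [ledger, edge, worker, agent, sink, cache, back]
Visit ledger; enqueue shard → queue [edge, worker, agent, sink, cache, back, shard]
Visit edge; enqueue gate → queue [worker, agent, sink, cache, back, shard, gate]
Visit worker → queue [agent, sink, cache, back, shard, gate]
Visit agent → queue [sink, cache, back, shard, gate]
Visit sink → queue [cache, back, shard, gate]
Visit cache → queue [back, shard, gate]
Visit back → queue [shard, gate]
Visit shard → queue [gate]
Visit gate → queue []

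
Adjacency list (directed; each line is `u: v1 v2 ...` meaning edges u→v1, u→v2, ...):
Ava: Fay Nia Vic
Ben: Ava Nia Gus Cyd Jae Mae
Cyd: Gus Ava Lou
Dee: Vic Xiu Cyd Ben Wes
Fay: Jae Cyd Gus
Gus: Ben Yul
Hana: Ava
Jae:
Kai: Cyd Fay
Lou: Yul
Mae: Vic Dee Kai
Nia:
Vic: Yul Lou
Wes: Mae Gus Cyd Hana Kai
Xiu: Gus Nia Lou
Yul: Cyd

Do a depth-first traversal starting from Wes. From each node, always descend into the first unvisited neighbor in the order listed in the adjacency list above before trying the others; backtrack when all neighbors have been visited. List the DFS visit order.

Visit Wes
Wes → Mae
Mae → Vic
Vic → Yul
Yul → Cyd
Cyd → Gus
Gus → Ben
Ben → Ava
Ava → Fay
Fay → Jae
Ava → Nia
Cyd → Lou
Mae → Dee
Dee → Xiu
Mae → Kai
Wes → Hana

Wes -> Mae -> Vic -> Yul -> Cyd -> Gus -> Ben -> Ava -> Fay -> Jae -> Nia -> Lou -> Dee -> Xiu -> Kai -> Hana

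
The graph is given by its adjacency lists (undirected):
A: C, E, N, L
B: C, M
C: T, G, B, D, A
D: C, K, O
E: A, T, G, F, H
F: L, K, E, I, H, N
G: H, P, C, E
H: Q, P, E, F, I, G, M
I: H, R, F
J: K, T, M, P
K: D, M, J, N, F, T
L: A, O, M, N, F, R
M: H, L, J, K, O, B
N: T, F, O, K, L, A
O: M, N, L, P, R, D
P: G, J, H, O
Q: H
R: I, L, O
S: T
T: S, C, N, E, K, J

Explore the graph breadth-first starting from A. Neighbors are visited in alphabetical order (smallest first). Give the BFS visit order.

Visit A; enqueue C, E, L, N → queue [C, E, L, N]
Visit C; enqueue B, D, G, T → queue [E, L, N, B, D, G, T]
Visit E; enqueue F, H → queue [L, N, B, D, G, T, F, H]
Visit L; enqueue M, O, R → queue [N, B, D, G, T, F, H, M, O, R]
Visit N; enqueue K → queue [B, D, G, T, F, H, M, O, R, K]
Visit B → queue [D, G, T, F, H, M, O, R, K]
Visit D → queue [G, T, F, H, M, O, R, K]
Visit G; enqueue P → queue [T, F, H, M, O, R, K, P]
Visit T; enqueue J, S → queue [F, H, M, O, R, K, P, J, S]
Visit F; enqueue I → queue [H, M, O, R, K, P, J, S, I]
Visit H; enqueue Q → queue [M, O, R, K, P, J, S, I, Q]
Visit M → queue [O, R, K, P, J, S, I, Q]
Visit O → queue [R, K, P, J, S, I, Q]
Visit R → queue [K, P, J, S, I, Q]
Visit K → queue [P, J, S, I, Q]
Visit P → queue [J, S, I, Q]
Visit J → queue [S, I, Q]
Visit S → queue [I, Q]
Visit I → queue [Q]
Visit Q → queue []

A C E L N B D G T F H M O R K P J S I Q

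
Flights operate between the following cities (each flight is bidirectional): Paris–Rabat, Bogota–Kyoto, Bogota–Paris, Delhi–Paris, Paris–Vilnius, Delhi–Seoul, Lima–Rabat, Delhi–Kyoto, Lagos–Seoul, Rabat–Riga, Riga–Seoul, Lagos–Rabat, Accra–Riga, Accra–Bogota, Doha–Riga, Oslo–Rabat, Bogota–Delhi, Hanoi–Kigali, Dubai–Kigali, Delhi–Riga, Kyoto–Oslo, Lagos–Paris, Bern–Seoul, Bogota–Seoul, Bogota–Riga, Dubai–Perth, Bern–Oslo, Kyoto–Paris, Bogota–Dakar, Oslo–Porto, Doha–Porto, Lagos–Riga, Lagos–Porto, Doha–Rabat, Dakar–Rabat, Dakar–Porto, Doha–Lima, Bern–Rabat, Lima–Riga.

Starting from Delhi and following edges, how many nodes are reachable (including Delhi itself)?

16

BFS from Delhi visits: Delhi, Bogota, Kyoto, Paris, Riga, Seoul, Accra, Dakar, Oslo, Lagos, Rabat, Vilnius, Doha, Lima, Bern, Porto
Reachable nodes: 16 of 20 total.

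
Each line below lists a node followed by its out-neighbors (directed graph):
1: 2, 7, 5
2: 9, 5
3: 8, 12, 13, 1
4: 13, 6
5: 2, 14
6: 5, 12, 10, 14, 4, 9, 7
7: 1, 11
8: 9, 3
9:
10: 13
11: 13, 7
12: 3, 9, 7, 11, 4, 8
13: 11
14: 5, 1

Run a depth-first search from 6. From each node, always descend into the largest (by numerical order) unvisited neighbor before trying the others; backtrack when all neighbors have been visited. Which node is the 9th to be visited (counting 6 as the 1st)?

Visit 6
6 → 14
14 → 5
5 → 2
2 → 9
14 → 1
1 → 7
7 → 11
11 → 13
6 → 12
12 → 8
8 → 3
12 → 4
6 → 10

Visit order: 6, 14, 5, 2, 9, 1, 7, 11, 13, 12, 8, 3, 4, 10

13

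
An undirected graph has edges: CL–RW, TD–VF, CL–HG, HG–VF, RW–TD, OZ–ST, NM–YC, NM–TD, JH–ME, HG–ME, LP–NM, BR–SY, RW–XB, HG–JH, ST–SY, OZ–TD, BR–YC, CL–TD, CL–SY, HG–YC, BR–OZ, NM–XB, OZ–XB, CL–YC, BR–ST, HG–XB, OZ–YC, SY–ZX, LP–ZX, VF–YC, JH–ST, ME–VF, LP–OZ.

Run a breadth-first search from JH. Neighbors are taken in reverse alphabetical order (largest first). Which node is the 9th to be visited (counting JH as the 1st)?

Visit JH; enqueue ST, ME, HG → queue [ST, ME, HG]
Visit ST; enqueue SY, OZ, BR → queue [ME, HG, SY, OZ, BR]
Visit ME; enqueue VF → queue [HG, SY, OZ, BR, VF]
Visit HG; enqueue YC, XB, CL → queue [SY, OZ, BR, VF, YC, XB, CL]
Visit SY; enqueue ZX → queue [OZ, BR, VF, YC, XB, CL, ZX]
Visit OZ; enqueue TD, LP → queue [BR, VF, YC, XB, CL, ZX, TD, LP]
Visit BR → queue [VF, YC, XB, CL, ZX, TD, LP]
Visit VF → queue [YC, XB, CL, ZX, TD, LP]
Visit YC; enqueue NM → queue [XB, CL, ZX, TD, LP, NM]
Visit XB; enqueue RW → queue [CL, ZX, TD, LP, NM, RW]
Visit CL → queue [ZX, TD, LP, NM, RW]
Visit ZX → queue [TD, LP, NM, RW]
Visit TD → queue [LP, NM, RW]
Visit LP → queue [NM, RW]
Visit NM → queue [RW]
Visit RW → queue []

Visit order: JH, ST, ME, HG, SY, OZ, BR, VF, YC, XB, CL, ZX, TD, LP, NM, RW

YC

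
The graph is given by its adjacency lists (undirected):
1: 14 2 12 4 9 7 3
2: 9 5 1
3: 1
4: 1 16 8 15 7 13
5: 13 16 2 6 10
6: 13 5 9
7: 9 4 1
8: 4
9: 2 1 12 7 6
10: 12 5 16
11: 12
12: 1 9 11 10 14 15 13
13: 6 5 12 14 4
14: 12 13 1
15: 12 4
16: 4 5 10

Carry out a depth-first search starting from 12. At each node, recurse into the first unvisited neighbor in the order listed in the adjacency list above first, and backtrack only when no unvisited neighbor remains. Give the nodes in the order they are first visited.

Visit 12
12 → 1
1 → 14
14 → 13
13 → 6
6 → 5
5 → 16
16 → 4
4 → 8
4 → 15
4 → 7
7 → 9
9 → 2
16 → 10
1 → 3
12 → 11

12, 1, 14, 13, 6, 5, 16, 4, 8, 15, 7, 9, 2, 10, 3, 11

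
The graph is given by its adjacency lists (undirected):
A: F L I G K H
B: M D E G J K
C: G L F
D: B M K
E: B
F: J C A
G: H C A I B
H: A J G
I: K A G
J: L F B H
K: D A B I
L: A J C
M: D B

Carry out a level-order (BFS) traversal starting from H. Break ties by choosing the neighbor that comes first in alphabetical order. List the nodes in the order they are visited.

H -> A -> G -> J -> F -> I -> K -> L -> B -> C -> D -> E -> M

Visit H; enqueue A, G, J → queue [A, G, J]
Visit A; enqueue F, I, K, L → queue [G, J, F, I, K, L]
Visit G; enqueue B, C → queue [J, F, I, K, L, B, C]
Visit J → queue [F, I, K, L, B, C]
Visit F → queue [I, K, L, B, C]
Visit I → queue [K, L, B, C]
Visit K; enqueue D → queue [L, B, C, D]
Visit L → queue [B, C, D]
Visit B; enqueue E, M → queue [C, D, E, M]
Visit C → queue [D, E, M]
Visit D → queue [E, M]
Visit E → queue [M]
Visit M → queue []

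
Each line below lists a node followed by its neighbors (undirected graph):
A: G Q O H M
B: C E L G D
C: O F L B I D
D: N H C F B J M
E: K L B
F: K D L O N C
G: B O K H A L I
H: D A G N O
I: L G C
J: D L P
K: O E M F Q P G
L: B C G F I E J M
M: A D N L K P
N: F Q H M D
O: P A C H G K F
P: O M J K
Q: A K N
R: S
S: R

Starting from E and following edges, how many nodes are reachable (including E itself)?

17

BFS from E visits: E, K, L, B, O, M, F, Q, P, G, C, I, J, D, A, H, N
Reachable nodes: 17 of 19 total.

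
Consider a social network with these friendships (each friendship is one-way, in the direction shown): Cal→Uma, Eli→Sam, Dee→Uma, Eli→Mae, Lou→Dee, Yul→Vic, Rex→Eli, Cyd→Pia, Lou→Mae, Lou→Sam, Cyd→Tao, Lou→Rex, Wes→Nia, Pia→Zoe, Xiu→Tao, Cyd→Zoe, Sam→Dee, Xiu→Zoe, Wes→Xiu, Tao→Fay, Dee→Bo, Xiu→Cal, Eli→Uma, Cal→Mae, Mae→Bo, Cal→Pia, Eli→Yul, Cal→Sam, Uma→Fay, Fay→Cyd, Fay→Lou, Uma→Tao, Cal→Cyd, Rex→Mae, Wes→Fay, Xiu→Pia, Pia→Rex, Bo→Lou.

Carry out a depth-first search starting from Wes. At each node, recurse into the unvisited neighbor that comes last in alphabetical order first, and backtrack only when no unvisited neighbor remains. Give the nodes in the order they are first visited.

Wes → Xiu → Zoe → Tao → Fay → Lou → Sam → Dee → Uma → Bo → Rex → Mae → Eli → Yul → Vic → Cyd → Pia → Cal → Nia

Visit Wes
Wes → Xiu
Xiu → Zoe
Xiu → Tao
Tao → Fay
Fay → Lou
Lou → Sam
Sam → Dee
Dee → Uma
Dee → Bo
Lou → Rex
Rex → Mae
Rex → Eli
Eli → Yul
Yul → Vic
Fay → Cyd
Cyd → Pia
Xiu → Cal
Wes → Nia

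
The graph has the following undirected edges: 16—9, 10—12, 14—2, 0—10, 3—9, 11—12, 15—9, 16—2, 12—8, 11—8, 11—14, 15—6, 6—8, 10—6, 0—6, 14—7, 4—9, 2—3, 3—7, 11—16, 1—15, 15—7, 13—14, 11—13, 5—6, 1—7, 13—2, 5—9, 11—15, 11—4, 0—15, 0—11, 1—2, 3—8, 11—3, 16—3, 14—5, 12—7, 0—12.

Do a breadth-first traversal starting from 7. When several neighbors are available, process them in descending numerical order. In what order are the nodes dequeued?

Visit 7; enqueue 15, 14, 12, 3, 1 → queue [15, 14, 12, 3, 1]
Visit 15; enqueue 11, 9, 6, 0 → queue [14, 12, 3, 1, 11, 9, 6, 0]
Visit 14; enqueue 13, 5, 2 → queue [12, 3, 1, 11, 9, 6, 0, 13, 5, 2]
Visit 12; enqueue 10, 8 → queue [3, 1, 11, 9, 6, 0, 13, 5, 2, 10, 8]
Visit 3; enqueue 16 → queue [1, 11, 9, 6, 0, 13, 5, 2, 10, 8, 16]
Visit 1 → queue [11, 9, 6, 0, 13, 5, 2, 10, 8, 16]
Visit 11; enqueue 4 → queue [9, 6, 0, 13, 5, 2, 10, 8, 16, 4]
Visit 9 → queue [6, 0, 13, 5, 2, 10, 8, 16, 4]
Visit 6 → queue [0, 13, 5, 2, 10, 8, 16, 4]
Visit 0 → queue [13, 5, 2, 10, 8, 16, 4]
Visit 13 → queue [5, 2, 10, 8, 16, 4]
Visit 5 → queue [2, 10, 8, 16, 4]
Visit 2 → queue [10, 8, 16, 4]
Visit 10 → queue [8, 16, 4]
Visit 8 → queue [16, 4]
Visit 16 → queue [4]
Visit 4 → queue []

7, 15, 14, 12, 3, 1, 11, 9, 6, 0, 13, 5, 2, 10, 8, 16, 4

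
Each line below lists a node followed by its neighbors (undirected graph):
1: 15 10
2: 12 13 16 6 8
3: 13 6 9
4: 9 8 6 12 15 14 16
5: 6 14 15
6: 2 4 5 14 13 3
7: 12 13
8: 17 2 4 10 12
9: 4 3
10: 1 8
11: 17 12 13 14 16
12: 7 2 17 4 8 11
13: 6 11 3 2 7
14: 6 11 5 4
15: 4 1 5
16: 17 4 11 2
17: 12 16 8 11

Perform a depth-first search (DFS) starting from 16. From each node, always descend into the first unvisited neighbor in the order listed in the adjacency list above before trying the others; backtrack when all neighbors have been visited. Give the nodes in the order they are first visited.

16, 17, 12, 7, 13, 6, 2, 8, 4, 9, 3, 15, 1, 10, 5, 14, 11

Visit 16
16 → 17
17 → 12
12 → 7
7 → 13
13 → 6
6 → 2
2 → 8
8 → 4
4 → 9
9 → 3
4 → 15
15 → 1
1 → 10
15 → 5
5 → 14
14 → 11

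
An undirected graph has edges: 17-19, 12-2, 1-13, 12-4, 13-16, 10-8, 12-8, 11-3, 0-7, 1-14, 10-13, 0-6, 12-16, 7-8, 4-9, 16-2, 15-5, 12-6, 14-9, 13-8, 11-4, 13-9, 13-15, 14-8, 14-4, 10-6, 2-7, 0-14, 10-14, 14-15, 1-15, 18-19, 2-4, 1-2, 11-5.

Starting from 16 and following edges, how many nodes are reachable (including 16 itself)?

17

BFS from 16 visits: 16, 2, 12, 13, 1, 4, 7, 6, 8, 9, 10, 15, 14, 11, 0, 5, 3
Reachable nodes: 17 of 20 total.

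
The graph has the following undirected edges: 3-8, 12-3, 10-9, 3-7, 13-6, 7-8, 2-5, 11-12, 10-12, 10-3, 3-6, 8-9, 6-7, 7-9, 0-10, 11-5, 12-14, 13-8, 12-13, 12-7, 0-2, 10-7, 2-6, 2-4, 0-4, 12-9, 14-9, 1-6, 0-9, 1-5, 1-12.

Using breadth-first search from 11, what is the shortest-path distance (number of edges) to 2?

2

Level 0: 11
Level 1: 5, 12
Level 2: 1, 2, 3, 7, 9, 10, 13, 14
Level 3: 0, 4, 6, 8
2 first appears at level 2.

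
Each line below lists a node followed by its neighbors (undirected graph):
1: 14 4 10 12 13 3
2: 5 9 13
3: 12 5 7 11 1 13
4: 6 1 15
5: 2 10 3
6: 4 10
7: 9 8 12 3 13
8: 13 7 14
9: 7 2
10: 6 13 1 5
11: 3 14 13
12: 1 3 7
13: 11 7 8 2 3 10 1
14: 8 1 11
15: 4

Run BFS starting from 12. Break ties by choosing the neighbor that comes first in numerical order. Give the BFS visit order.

12, 1, 3, 7, 4, 10, 13, 14, 5, 11, 8, 9, 6, 15, 2

Visit 12; enqueue 1, 3, 7 → queue [1, 3, 7]
Visit 1; enqueue 4, 10, 13, 14 → queue [3, 7, 4, 10, 13, 14]
Visit 3; enqueue 5, 11 → queue [7, 4, 10, 13, 14, 5, 11]
Visit 7; enqueue 8, 9 → queue [4, 10, 13, 14, 5, 11, 8, 9]
Visit 4; enqueue 6, 15 → queue [10, 13, 14, 5, 11, 8, 9, 6, 15]
Visit 10 → queue [13, 14, 5, 11, 8, 9, 6, 15]
Visit 13; enqueue 2 → queue [14, 5, 11, 8, 9, 6, 15, 2]
Visit 14 → queue [5, 11, 8, 9, 6, 15, 2]
Visit 5 → queue [11, 8, 9, 6, 15, 2]
Visit 11 → queue [8, 9, 6, 15, 2]
Visit 8 → queue [9, 6, 15, 2]
Visit 9 → queue [6, 15, 2]
Visit 6 → queue [15, 2]
Visit 15 → queue [2]
Visit 2 → queue []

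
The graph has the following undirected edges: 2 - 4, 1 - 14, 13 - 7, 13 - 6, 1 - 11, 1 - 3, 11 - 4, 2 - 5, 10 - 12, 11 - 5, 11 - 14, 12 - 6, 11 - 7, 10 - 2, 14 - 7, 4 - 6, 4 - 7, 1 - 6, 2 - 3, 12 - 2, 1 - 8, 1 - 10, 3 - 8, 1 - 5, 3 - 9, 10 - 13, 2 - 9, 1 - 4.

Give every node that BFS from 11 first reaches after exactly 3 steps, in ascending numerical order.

Level 0: 11
Level 1: 1, 4, 5, 7, 14
Level 2: 2, 3, 6, 8, 10, 13
Level 3: 9, 12

9, 12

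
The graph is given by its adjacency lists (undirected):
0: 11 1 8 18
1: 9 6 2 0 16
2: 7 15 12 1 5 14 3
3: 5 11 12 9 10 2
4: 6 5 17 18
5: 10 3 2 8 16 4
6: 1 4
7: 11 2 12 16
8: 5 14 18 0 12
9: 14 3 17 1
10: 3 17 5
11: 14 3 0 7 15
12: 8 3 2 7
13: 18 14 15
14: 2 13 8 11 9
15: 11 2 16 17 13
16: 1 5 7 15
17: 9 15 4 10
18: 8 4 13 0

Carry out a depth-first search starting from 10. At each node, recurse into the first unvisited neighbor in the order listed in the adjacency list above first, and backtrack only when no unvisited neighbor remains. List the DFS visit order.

Visit 10
10 → 3
3 → 5
5 → 2
2 → 7
7 → 11
11 → 14
14 → 13
13 → 18
18 → 8
8 → 0
0 → 1
1 → 9
9 → 17
17 → 15
15 → 16
17 → 4
4 → 6
8 → 12

10 -> 3 -> 5 -> 2 -> 7 -> 11 -> 14 -> 13 -> 18 -> 8 -> 0 -> 1 -> 9 -> 17 -> 15 -> 16 -> 4 -> 6 -> 12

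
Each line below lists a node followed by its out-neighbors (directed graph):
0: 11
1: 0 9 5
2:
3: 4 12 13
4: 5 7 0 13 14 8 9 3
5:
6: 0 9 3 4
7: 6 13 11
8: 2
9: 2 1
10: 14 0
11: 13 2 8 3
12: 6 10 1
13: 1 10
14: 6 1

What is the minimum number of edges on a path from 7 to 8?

2

Level 0: 7
Level 1: 6, 11, 13
Level 2: 0, 1, 2, 3, 4, 8, 9, 10
Level 3: 5, 12, 14
8 first appears at level 2.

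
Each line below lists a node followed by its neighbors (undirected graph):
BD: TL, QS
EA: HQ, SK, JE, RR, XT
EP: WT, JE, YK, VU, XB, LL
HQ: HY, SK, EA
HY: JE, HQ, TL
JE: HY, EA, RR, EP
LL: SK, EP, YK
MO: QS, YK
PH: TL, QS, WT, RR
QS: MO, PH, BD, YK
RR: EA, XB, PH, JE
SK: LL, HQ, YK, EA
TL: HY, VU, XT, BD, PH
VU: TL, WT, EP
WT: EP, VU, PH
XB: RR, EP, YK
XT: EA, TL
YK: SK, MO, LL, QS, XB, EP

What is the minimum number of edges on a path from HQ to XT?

Level 0: HQ
Level 1: EA, HY, SK
Level 2: JE, LL, RR, TL, XT, YK
Level 3: BD, EP, MO, PH, QS, VU, XB
Level 4: WT
XT first appears at level 2.

2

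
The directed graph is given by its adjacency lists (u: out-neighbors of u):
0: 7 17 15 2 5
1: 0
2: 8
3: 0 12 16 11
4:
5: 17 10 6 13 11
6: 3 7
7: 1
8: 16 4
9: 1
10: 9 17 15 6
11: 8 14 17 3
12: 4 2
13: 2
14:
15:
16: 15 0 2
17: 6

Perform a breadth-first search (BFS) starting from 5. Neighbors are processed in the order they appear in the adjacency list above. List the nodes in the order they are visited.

Visit 5; enqueue 17, 10, 6, 13, 11 → queue [17, 10, 6, 13, 11]
Visit 17 → queue [10, 6, 13, 11]
Visit 10; enqueue 9, 15 → queue [6, 13, 11, 9, 15]
Visit 6; enqueue 3, 7 → queue [13, 11, 9, 15, 3, 7]
Visit 13; enqueue 2 → queue [11, 9, 15, 3, 7, 2]
Visit 11; enqueue 8, 14 → queue [9, 15, 3, 7, 2, 8, 14]
Visit 9; enqueue 1 → queue [15, 3, 7, 2, 8, 14, 1]
Visit 15 → queue [3, 7, 2, 8, 14, 1]
Visit 3; enqueue 0, 12, 16 → queue [7, 2, 8, 14, 1, 0, 12, 16]
Visit 7 → queue [2, 8, 14, 1, 0, 12, 16]
Visit 2 → queue [8, 14, 1, 0, 12, 16]
Visit 8; enqueue 4 → queue [14, 1, 0, 12, 16, 4]
Visit 14 → queue [1, 0, 12, 16, 4]
Visit 1 → queue [0, 12, 16, 4]
Visit 0 → queue [12, 16, 4]
Visit 12 → queue [16, 4]
Visit 16 → queue [4]
Visit 4 → queue []

5 -> 17 -> 10 -> 6 -> 13 -> 11 -> 9 -> 15 -> 3 -> 7 -> 2 -> 8 -> 14 -> 1 -> 0 -> 12 -> 16 -> 4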